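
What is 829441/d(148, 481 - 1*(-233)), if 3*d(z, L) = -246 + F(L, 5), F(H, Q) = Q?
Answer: -2488323/241 ≈ -10325.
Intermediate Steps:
d(z, L) = -241/3 (d(z, L) = (-246 + 5)/3 = (1/3)*(-241) = -241/3)
829441/d(148, 481 - 1*(-233)) = 829441/(-241/3) = 829441*(-3/241) = -2488323/241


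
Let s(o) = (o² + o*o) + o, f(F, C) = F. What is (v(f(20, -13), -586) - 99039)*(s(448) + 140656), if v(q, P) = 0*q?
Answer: -53729845968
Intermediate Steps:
v(q, P) = 0
s(o) = o + 2*o² (s(o) = (o² + o²) + o = 2*o² + o = o + 2*o²)
(v(f(20, -13), -586) - 99039)*(s(448) + 140656) = (0 - 99039)*(448*(1 + 2*448) + 140656) = -99039*(448*(1 + 896) + 140656) = -99039*(448*897 + 140656) = -99039*(401856 + 140656) = -99039*542512 = -53729845968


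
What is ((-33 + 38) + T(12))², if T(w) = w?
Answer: 289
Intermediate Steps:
((-33 + 38) + T(12))² = ((-33 + 38) + 12)² = (5 + 12)² = 17² = 289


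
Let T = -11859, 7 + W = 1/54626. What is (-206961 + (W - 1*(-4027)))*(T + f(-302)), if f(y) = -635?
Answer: 69253336591055/27313 ≈ 2.5355e+9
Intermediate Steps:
W = -382381/54626 (W = -7 + 1/54626 = -382381/54626 ≈ -7.0000)
(-206961 + (W - 1*(-4027)))*(T + f(-302)) = (-206961 + (-382381/54626 - 1*(-4027)))*(-11859 - 635) = (-206961 + (-382381/54626 + 4027))*(-12494) = (-206961 + 219596521/54626)*(-12494) = -11085855065/54626*(-12494) = 69253336591055/27313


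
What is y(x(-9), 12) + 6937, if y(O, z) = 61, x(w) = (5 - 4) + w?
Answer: 6998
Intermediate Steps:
x(w) = 1 + w
y(x(-9), 12) + 6937 = 61 + 6937 = 6998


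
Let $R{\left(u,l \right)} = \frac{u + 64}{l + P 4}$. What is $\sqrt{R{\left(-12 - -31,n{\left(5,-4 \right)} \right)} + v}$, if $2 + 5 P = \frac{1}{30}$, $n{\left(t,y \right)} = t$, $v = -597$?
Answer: $\frac{6 i \sqrt{1050873}}{257} \approx 23.933 i$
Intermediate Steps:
$P = - \frac{59}{150}$ ($P = - \frac{2}{5} + \frac{1}{5 \cdot 30} = - \frac{2}{5} + \frac{1}{5} \cdot \frac{1}{30} = - \frac{2}{5} + \frac{1}{150} = - \frac{59}{150} \approx -0.39333$)
$R{\left(u,l \right)} = \frac{64 + u}{- \frac{118}{75} + l}$ ($R{\left(u,l \right)} = \frac{u + 64}{l - \frac{118}{75}} = \frac{64 + u}{l - \frac{118}{75}} = \frac{64 + u}{- \frac{118}{75} + l}$)
$\sqrt{R{\left(-12 - -31,n{\left(5,-4 \right)} \right)} + v} = \sqrt{\frac{75 \left(64 - -19\right)}{-118 + 75 \cdot 5} - 597} = \sqrt{\frac{75 \left(64 + \left(-12 + 31\right)\right)}{-118 + 375} - 597} = \sqrt{\frac{75 \left(64 + 19\right)}{257} - 597} = \sqrt{75 \cdot \frac{1}{257} \cdot 83 - 597} = \sqrt{\frac{6225}{257} - 597} = \sqrt{- \frac{147204}{257}} = \frac{6 i \sqrt{1050873}}{257}$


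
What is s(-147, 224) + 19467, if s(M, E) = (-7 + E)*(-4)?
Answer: 18599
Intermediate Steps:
s(M, E) = 28 - 4*E
s(-147, 224) + 19467 = (28 - 4*224) + 19467 = (28 - 896) + 19467 = -868 + 19467 = 18599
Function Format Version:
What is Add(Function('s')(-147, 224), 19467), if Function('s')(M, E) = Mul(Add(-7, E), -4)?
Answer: 18599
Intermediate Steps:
Function('s')(M, E) = Add(28, Mul(-4, E))
Add(Function('s')(-147, 224), 19467) = Add(Add(28, Mul(-4, 224)), 19467) = Add(Add(28, -896), 19467) = Add(-868, 19467) = 18599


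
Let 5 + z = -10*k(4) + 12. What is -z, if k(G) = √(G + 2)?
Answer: -7 + 10*√6 ≈ 17.495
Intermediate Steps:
k(G) = √(2 + G)
z = 7 - 10*√6 (z = -5 + (-10*√(2 + 4) + 12) = -5 + (-10*√6 + 12) = -5 + (12 - 10*√6) = 7 - 10*√6 ≈ -17.495)
-z = -(7 - 10*√6) = -7 + 10*√6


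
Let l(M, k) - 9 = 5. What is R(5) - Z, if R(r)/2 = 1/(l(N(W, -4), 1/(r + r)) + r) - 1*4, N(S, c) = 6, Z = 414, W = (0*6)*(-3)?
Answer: -8016/19 ≈ -421.89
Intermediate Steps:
W = 0 (W = 0*(-3) = 0)
l(M, k) = 14 (l(M, k) = 9 + 5 = 14)
R(r) = -8 + 2/(14 + r) (R(r) = 2*(1/(14 + r) - 1*4) = 2*(1/(14 + r) - 4) = 2*(-4 + 1/(14 + r)) = -8 + 2/(14 + r))
R(5) - Z = 2*(-55 - 4*5)/(14 + 5) - 1*414 = 2*(-55 - 20)/19 - 414 = 2*(1/19)*(-75) - 414 = -150/19 - 414 = -8016/19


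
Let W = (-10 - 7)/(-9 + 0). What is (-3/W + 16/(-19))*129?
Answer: -101265/323 ≈ -313.51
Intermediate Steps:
W = 17/9 (W = -17/(-9) = -17*(-⅑) = 17/9 ≈ 1.8889)
(-3/W + 16/(-19))*129 = (-3/17/9 + 16/(-19))*129 = (-3*9/17 + 16*(-1/19))*129 = (-27/17 - 16/19)*129 = -785/323*129 = -101265/323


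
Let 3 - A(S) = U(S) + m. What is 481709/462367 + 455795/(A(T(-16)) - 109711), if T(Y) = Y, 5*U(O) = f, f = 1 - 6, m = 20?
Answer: -157888083322/50734143809 ≈ -3.1121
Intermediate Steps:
f = -5
U(O) = -1 (U(O) = (1/5)*(-5) = -1)
A(S) = -16 (A(S) = 3 - (-1 + 20) = 3 - 1*19 = 3 - 19 = -16)
481709/462367 + 455795/(A(T(-16)) - 109711) = 481709/462367 + 455795/(-16 - 109711) = 481709*(1/462367) + 455795/(-109727) = 481709/462367 + 455795*(-1/109727) = 481709/462367 - 455795/109727 = -157888083322/50734143809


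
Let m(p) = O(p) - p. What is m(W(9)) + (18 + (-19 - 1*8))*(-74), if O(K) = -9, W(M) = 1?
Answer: 656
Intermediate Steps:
m(p) = -9 - p
m(W(9)) + (18 + (-19 - 1*8))*(-74) = (-9 - 1*1) + (18 + (-19 - 1*8))*(-74) = (-9 - 1) + (18 + (-19 - 8))*(-74) = -10 + (18 - 27)*(-74) = -10 - 9*(-74) = -10 + 666 = 656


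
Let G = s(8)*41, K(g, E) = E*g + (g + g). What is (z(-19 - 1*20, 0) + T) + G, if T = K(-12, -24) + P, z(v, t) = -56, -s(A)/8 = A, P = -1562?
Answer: -3978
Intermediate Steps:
s(A) = -8*A
K(g, E) = 2*g + E*g (K(g, E) = E*g + 2*g = 2*g + E*g)
T = -1298 (T = -12*(2 - 24) - 1562 = -12*(-22) - 1562 = 264 - 1562 = -1298)
G = -2624 (G = -8*8*41 = -64*41 = -2624)
(z(-19 - 1*20, 0) + T) + G = (-56 - 1298) - 2624 = -1354 - 2624 = -3978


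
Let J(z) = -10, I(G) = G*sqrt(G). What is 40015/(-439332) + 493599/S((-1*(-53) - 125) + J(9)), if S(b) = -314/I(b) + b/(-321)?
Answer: 786805673211225795377/1523035415059044 + 327391835756283*I*sqrt(82)/3466707217 ≈ 5.166e+5 + 8.5518e+5*I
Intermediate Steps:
I(G) = G**(3/2)
S(b) = -314/b**(3/2) - b/321 (S(b) = -314/b**(3/2) + b/(-321) = -314/b**(3/2) + b*(-1/321) = -314/b**(3/2) - b/321)
40015/(-439332) + 493599/S((-1*(-53) - 125) + J(9)) = 40015/(-439332) + 493599/(-314/((-1*(-53) - 125) - 10)**(3/2) - ((-1*(-53) - 125) - 10)/321) = 40015*(-1/439332) + 493599/(-314/((53 - 125) - 10)**(3/2) - ((53 - 125) - 10)/321) = -40015/439332 + 493599/(-314/(-72 - 10)**(3/2) - (-72 - 10)/321) = -40015/439332 + 493599/(-157*I*sqrt(82)/3362 - 1/321*(-82)) = -40015/439332 + 493599/(-157*I*sqrt(82)/3362 + 82/321) = -40015/439332 + 493599/(82/321 - 157*I*sqrt(82)/3362)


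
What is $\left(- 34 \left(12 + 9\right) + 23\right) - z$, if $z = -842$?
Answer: $151$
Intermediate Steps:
$\left(- 34 \left(12 + 9\right) + 23\right) - z = \left(- 34 \left(12 + 9\right) + 23\right) - -842 = \left(\left(-34\right) 21 + 23\right) + 842 = \left(-714 + 23\right) + 842 = -691 + 842 = 151$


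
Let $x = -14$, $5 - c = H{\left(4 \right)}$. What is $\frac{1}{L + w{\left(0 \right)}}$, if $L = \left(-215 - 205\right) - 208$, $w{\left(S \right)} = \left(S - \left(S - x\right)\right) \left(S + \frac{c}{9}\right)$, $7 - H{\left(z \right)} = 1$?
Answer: $- \frac{9}{5638} \approx -0.0015963$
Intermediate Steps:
$H{\left(z \right)} = 6$ ($H{\left(z \right)} = 7 - 1 = 6$)
$c = -1$ ($c = 5 - 6 = -1$)
$w{\left(S \right)} = \frac{14}{9} - 14 S$ ($w{\left(S \right)} = \left(S - \left(14 + S\right)\right) \left(S - \frac{1}{9}\right) = - 14 \left(S - \frac{1}{9}\right) = - 14 \left(- \frac{1}{9} + S\right) = \frac{14}{9} - 14 S$)
$L = -628$ ($L = -420 - 208 = -628$)
$\frac{1}{L + w{\left(0 \right)}} = \frac{1}{-628 + \left(\frac{14}{9} - 0\right)} = \frac{1}{-628 + \left(\frac{14}{9} + 0\right)} = \frac{1}{-628 + \frac{14}{9}} = \frac{1}{- \frac{5638}{9}} = - \frac{9}{5638}$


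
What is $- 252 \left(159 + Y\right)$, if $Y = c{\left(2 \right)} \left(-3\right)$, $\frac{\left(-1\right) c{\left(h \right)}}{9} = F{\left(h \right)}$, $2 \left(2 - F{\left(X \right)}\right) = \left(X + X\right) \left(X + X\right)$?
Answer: $756$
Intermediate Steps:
$F{\left(X \right)} = 2 - 2 X^{2}$ ($F{\left(X \right)} = 2 - \frac{\left(X + X\right) \left(X + X\right)}{2} = 2 - \frac{2 X 2 X}{2} = 2 - \frac{4 X^{2}}{2} = 2 - 2 X^{2}$)
$c{\left(h \right)} = -18 + 18 h^{2}$ ($c{\left(h \right)} = - 9 \left(2 - 2 h^{2}\right) = -18 + 18 h^{2}$)
$Y = -162$ ($Y = \left(-18 + 18 \cdot 2^{2}\right) \left(-3\right) = \left(-18 + 18 \cdot 4\right) \left(-3\right) = \left(-18 + 72\right) \left(-3\right) = 54 \left(-3\right) = -162$)
$- 252 \left(159 + Y\right) = - 252 \left(159 - 162\right) = \left(-252\right) \left(-3\right) = 756$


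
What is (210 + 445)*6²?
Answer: 23580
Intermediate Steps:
(210 + 445)*6² = 655*36 = 23580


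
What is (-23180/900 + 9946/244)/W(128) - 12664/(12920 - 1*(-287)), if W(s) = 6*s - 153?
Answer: -41670011291/44591454450 ≈ -0.93448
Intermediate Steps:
W(s) = -153 + 6*s
(-23180/900 + 9946/244)/W(128) - 12664/(12920 - 1*(-287)) = (-23180/900 + 9946/244)/(-153 + 6*128) - 12664/(12920 - 1*(-287)) = (-23180*1/900 + 9946*(1/244))/(-153 + 768) - 12664/(12920 + 287) = (-1159/45 + 4973/122)/615 - 12664/13207 = (82387/5490)*(1/615) - 12664*1/13207 = 82387/3376350 - 12664/13207 = -41670011291/44591454450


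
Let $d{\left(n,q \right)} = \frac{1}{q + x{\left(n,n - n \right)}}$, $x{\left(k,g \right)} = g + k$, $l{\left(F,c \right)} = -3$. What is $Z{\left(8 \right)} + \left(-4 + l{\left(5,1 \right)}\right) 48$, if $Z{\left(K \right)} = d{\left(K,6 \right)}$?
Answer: $- \frac{4703}{14} \approx -335.93$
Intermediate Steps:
$d{\left(n,q \right)} = \frac{1}{n + q}$ ($d{\left(n,q \right)} = \frac{1}{q + \left(\left(n - n\right) + n\right)} = \frac{1}{q + \left(0 + n\right)} = \frac{1}{q + n} = \frac{1}{n + q}$)
$Z{\left(K \right)} = \frac{1}{6 + K}$ ($Z{\left(K \right)} = \frac{1}{K + 6} = \frac{1}{6 + K}$)
$Z{\left(8 \right)} + \left(-4 + l{\left(5,1 \right)}\right) 48 = \frac{1}{6 + 8} + \left(-4 - 3\right) 48 = \frac{1}{14} - 336 = - \frac{4703}{14}$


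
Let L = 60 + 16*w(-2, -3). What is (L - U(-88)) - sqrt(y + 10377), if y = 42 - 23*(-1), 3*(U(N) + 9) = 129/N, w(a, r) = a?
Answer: 3299/88 - sqrt(10442) ≈ -64.698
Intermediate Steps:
U(N) = -9 + 43/N (U(N) = -9 + (129/N)/3 = -9 + 43/N)
y = 65 (y = 42 + 23 = 65)
L = 28 (L = 60 + 16*(-2) = 60 - 32 = 28)
(L - U(-88)) - sqrt(y + 10377) = (28 - (-9 + 43/(-88))) - sqrt(65 + 10377) = (28 - (-9 + 43*(-1/88))) - sqrt(10442) = (28 - (-9 - 43/88)) - sqrt(10442) = (28 - 1*(-835/88)) - sqrt(10442) = (28 + 835/88) - sqrt(10442) = 3299/88 - sqrt(10442)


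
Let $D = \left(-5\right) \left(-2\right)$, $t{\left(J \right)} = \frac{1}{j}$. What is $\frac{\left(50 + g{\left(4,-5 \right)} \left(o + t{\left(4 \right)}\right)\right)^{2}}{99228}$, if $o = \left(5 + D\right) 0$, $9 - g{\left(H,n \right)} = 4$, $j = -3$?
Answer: $\frac{21025}{893052} \approx 0.023543$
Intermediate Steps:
$t{\left(J \right)} = - \frac{1}{3}$ ($t{\left(J \right)} = \frac{1}{-3} = - \frac{1}{3}$)
$D = 10$
$g{\left(H,n \right)} = 5$ ($g{\left(H,n \right)} = 9 - 4 = 5$)
$o = 0$ ($o = \left(5 + 10\right) 0 = 15 \cdot 0 = 0$)
$\frac{\left(50 + g{\left(4,-5 \right)} \left(o + t{\left(4 \right)}\right)\right)^{2}}{99228} = \frac{\left(50 + 5 \left(0 - \frac{1}{3}\right)\right)^{2}}{99228} = \left(50 + 5 \left(- \frac{1}{3}\right)\right)^{2} \cdot \frac{1}{99228} = \left(50 - \frac{5}{3}\right)^{2} \cdot \frac{1}{99228} = \left(\frac{145}{3}\right)^{2} \cdot \frac{1}{99228} = \frac{21025}{9} \cdot \frac{1}{99228} = \frac{21025}{893052}$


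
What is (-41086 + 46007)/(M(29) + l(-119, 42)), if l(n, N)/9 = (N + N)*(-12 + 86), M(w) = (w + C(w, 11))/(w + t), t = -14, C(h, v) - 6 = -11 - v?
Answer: 3885/44167 ≈ 0.087962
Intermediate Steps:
C(h, v) = -5 - v (C(h, v) = 6 + (-11 - v) = -5 - v)
M(w) = (-16 + w)/(-14 + w) (M(w) = (w + (-5 - 1*11))/(w - 14) = (w + (-5 - 11))/(-14 + w) = (w - 16)/(-14 + w) = (-16 + w)/(-14 + w))
l(n, N) = 1332*N (l(n, N) = 9*((N + N)*(-12 + 86)) = 9*((2*N)*74) = 9*(148*N) = 1332*N)
(-41086 + 46007)/(M(29) + l(-119, 42)) = (-41086 + 46007)/((-16 + 29)/(-14 + 29) + 1332*42) = 4921/(13/15 + 55944) = 4921/(839173/15) = 4921*(15/839173) = 3885/44167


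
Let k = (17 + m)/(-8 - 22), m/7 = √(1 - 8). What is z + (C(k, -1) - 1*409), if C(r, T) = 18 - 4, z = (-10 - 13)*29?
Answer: -1062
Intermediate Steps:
m = 7*I*√7 (m = 7*√(1 - 8) = 7*√(-7) = 7*(I*√7) = 7*I*√7 ≈ 18.52*I)
z = -667 (z = -23*29 = -667)
k = -17/30 - 7*I*√7/30 (k = (17 + 7*I*√7)/(-8 - 22) = (17 + 7*I*√7)/(-30) = (17 + 7*I*√7)*(-1/30) = -17/30 - 7*I*√7/30 ≈ -0.56667 - 0.61734*I)
C(r, T) = 14
z + (C(k, -1) - 1*409) = -667 + (14 - 1*409) = -667 + (14 - 409) = -667 - 395 = -1062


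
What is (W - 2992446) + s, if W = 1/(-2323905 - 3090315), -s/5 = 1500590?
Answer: -56824382931121/5414220 ≈ -1.0495e+7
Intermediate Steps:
s = -7502950 (s = -5*1500590 = -7502950)
W = -1/5414220 (W = 1/(-5414220) = -1/5414220 ≈ -1.8470e-7)
(W - 2992446) + s = (-1/5414220 - 2992446) - 7502950 = -16201760982121/5414220 - 7502950 = -56824382931121/5414220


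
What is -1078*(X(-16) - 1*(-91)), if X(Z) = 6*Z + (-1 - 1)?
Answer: 7546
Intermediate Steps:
X(Z) = -2 + 6*Z (X(Z) = 6*Z - 2 = -2 + 6*Z)
-1078*(X(-16) - 1*(-91)) = -1078*((-2 + 6*(-16)) - 1*(-91)) = -1078*((-2 - 96) + 91) = -1078*(-98 + 91) = -1078*(-7) = 7546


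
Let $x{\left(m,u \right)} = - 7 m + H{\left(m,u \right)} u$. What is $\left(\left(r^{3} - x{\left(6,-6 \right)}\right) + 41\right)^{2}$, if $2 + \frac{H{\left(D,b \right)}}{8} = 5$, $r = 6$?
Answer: $196249$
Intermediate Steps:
$H{\left(D,b \right)} = 24$ ($H{\left(D,b \right)} = -16 + 8 \cdot 5 = -16 + 40 = 24$)
$x{\left(m,u \right)} = - 7 m + 24 u$
$\left(\left(r^{3} - x{\left(6,-6 \right)}\right) + 41\right)^{2} = \left(\left(6^{3} - \left(\left(-7\right) 6 + 24 \left(-6\right)\right)\right) + 41\right)^{2} = \left(\left(216 - \left(-42 - 144\right)\right) + 41\right)^{2} = \left(\left(216 - -186\right) + 41\right)^{2} = \left(\left(216 + 186\right) + 41\right)^{2} = \left(402 + 41\right)^{2} = 443^{2} = 196249$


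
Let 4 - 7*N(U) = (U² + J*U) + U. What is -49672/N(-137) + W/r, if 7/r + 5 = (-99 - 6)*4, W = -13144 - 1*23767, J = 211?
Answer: 23035148271/10279 ≈ 2.2410e+6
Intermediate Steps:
W = -36911 (W = -13144 - 23767 = -36911)
N(U) = 4/7 - 212*U/7 - U²/7 (N(U) = 4/7 - ((U² + 211*U) + U)/7 = 4/7 - (U² + 212*U)/7 = 4/7 + (-212*U/7 - U²/7) = 4/7 - 212*U/7 - U²/7)
r = -7/425 (r = 7/(-5 + (-99 - 6)*4) = 7/(-5 - 105*4) = 7/(-5 - 420) = 7/(-425) = 7*(-1/425) = -7/425 ≈ -0.016471)
-49672/N(-137) + W/r = -49672/(4/7 - 212/7*(-137) - ⅐*(-137)²) - 36911/(-7/425) = -49672/(4/7 + 29044/7 - ⅐*18769) - 36911*(-425/7) = -49672/(4/7 + 29044/7 - 18769/7) + 2241025 = -49672/10279/7 + 2241025 = -49672*7/10279 + 2241025 = -347704/10279 + 2241025 = 23035148271/10279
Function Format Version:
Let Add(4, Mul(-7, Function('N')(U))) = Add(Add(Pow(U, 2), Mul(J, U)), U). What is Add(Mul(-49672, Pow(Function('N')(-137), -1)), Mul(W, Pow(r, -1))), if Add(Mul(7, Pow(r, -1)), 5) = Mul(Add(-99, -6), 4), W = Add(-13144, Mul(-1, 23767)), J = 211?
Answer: Rational(23035148271, 10279) ≈ 2.2410e+6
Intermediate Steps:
W = -36911 (W = Add(-13144, -23767) = -36911)
Function('N')(U) = Add(Rational(4, 7), Mul(Rational(-212, 7), U), Mul(Rational(-1, 7), Pow(U, 2))) (Function('N')(U) = Add(Rational(4, 7), Mul(Rational(-1, 7), Add(Add(Pow(U, 2), Mul(211, U)), U))) = Add(Rational(4, 7), Mul(Rational(-1, 7), Add(Pow(U, 2), Mul(212, U)))) = Add(Rational(4, 7), Add(Mul(Rational(-212, 7), U), Mul(Rational(-1, 7), Pow(U, 2)))) = Add(Rational(4, 7), Mul(Rational(-212, 7), U), Mul(Rational(-1, 7), Pow(U, 2))))
r = Rational(-7, 425) (r = Mul(7, Pow(Add(-5, Mul(Add(-99, -6), 4)), -1)) = Mul(7, Pow(Add(-5, Mul(-105, 4)), -1)) = Mul(7, Pow(Add(-5, -420), -1)) = Mul(7, Pow(-425, -1)) = Mul(7, Rational(-1, 425)) = Rational(-7, 425) ≈ -0.016471)
Add(Mul(-49672, Pow(Function('N')(-137), -1)), Mul(W, Pow(r, -1))) = Add(Mul(-49672, Pow(Add(Rational(4, 7), Mul(Rational(-212, 7), -137), Mul(Rational(-1, 7), Pow(-137, 2))), -1)), Mul(-36911, Pow(Rational(-7, 425), -1))) = Add(Mul(-49672, Pow(Add(Rational(4, 7), Rational(29044, 7), Mul(Rational(-1, 7), 18769)), -1)), Mul(-36911, Rational(-425, 7))) = Add(Mul(-49672, Pow(Add(Rational(4, 7), Rational(29044, 7), Rational(-18769, 7)), -1)), 2241025) = Add(Mul(-49672, Pow(Rational(10279, 7), -1)), 2241025) = Add(Mul(-49672, Rational(7, 10279)), 2241025) = Add(Rational(-347704, 10279), 2241025) = Rational(23035148271, 10279)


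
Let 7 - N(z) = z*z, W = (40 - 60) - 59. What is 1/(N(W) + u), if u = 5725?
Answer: -1/509 ≈ -0.0019646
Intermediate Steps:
W = -79 (W = -20 - 59 = -79)
N(z) = 7 - z**2 (N(z) = 7 - z*z = 7 - z**2)
1/(N(W) + u) = 1/((7 - 1*(-79)**2) + 5725) = 1/((7 - 1*6241) + 5725) = 1/((7 - 6241) + 5725) = 1/(-6234 + 5725) = 1/(-509) = -1/509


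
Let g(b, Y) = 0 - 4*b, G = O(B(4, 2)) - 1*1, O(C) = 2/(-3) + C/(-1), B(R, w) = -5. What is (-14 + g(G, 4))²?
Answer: 6724/9 ≈ 747.11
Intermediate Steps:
O(C) = -⅔ - C (O(C) = 2*(-⅓) + C*(-1) = -⅔ - C)
G = 10/3 (G = (-⅔ - 1*(-5)) - 1*1 = (-⅔ + 5) - 1 = 13/3 - 1 = 10/3 ≈ 3.3333)
g(b, Y) = -4*b
(-14 + g(G, 4))² = (-14 - 4*10/3)² = (-14 - 40/3)² = (-82/3)² = 6724/9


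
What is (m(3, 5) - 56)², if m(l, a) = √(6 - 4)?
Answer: (56 - √2)² ≈ 2979.6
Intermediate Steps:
m(l, a) = √2
(m(3, 5) - 56)² = (√2 - 56)² = (-56 + √2)²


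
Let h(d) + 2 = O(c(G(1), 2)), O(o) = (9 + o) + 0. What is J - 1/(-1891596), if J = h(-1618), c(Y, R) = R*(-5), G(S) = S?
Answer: -5674787/1891596 ≈ -3.0000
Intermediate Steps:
c(Y, R) = -5*R
O(o) = 9 + o
h(d) = -3 (h(d) = -2 + (9 - 5*2) = -2 + (9 - 10) = -2 - 1 = -3)
J = -3
J - 1/(-1891596) = -3 - 1/(-1891596) = -3 - 1*(-1/1891596) = -3 + 1/1891596 = -5674787/1891596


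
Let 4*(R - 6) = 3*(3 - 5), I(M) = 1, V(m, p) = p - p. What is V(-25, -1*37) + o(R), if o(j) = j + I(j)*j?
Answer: 9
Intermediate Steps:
V(m, p) = 0
R = 9/2 (R = 6 + (3*(3 - 5))/4 = 6 + (3*(-2))/4 = 6 + (¼)*(-6) = 6 - 3/2 = 9/2 ≈ 4.5000)
o(j) = 2*j (o(j) = j + 1*j = j + j = 2*j)
V(-25, -1*37) + o(R) = 0 + 2*(9/2) = 0 + 9 = 9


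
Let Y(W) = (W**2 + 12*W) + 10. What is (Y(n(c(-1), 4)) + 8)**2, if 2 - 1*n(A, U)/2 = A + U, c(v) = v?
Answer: 4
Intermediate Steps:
n(A, U) = 4 - 2*A - 2*U (n(A, U) = 4 - 2*(A + U) = 4 + (-2*A - 2*U) = 4 - 2*A - 2*U)
Y(W) = 10 + W**2 + 12*W
(Y(n(c(-1), 4)) + 8)**2 = ((10 + (4 - 2*(-1) - 2*4)**2 + 12*(4 - 2*(-1) - 2*4)) + 8)**2 = ((10 + (4 + 2 - 8)**2 + 12*(4 + 2 - 8)) + 8)**2 = ((10 + (-2)**2 + 12*(-2)) + 8)**2 = ((10 + 4 - 24) + 8)**2 = (-10 + 8)**2 = (-2)**2 = 4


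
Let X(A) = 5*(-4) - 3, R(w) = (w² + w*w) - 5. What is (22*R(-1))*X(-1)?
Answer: 1518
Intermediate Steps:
R(w) = -5 + 2*w² (R(w) = (w² + w²) - 5 = 2*w² - 5 = -5 + 2*w²)
X(A) = -23 (X(A) = -20 - 3 = -23)
(22*R(-1))*X(-1) = (22*(-5 + 2*(-1)²))*(-23) = (22*(-5 + 2*1))*(-23) = (22*(-5 + 2))*(-23) = (22*(-3))*(-23) = -66*(-23) = 1518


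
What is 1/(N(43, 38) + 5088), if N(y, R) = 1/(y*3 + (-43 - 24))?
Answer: 62/315457 ≈ 0.00019654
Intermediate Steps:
N(y, R) = 1/(-67 + 3*y) (N(y, R) = 1/(3*y - 67) = 1/(-67 + 3*y))
1/(N(43, 38) + 5088) = 1/(1/(-67 + 3*43) + 5088) = 1/(1/(-67 + 129) + 5088) = 1/(1/62 + 5088) = 1/(315457/62) = 62/315457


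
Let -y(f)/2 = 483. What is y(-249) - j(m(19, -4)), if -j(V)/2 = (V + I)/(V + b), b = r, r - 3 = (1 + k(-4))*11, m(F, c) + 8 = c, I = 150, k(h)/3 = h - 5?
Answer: -285246/295 ≈ -966.94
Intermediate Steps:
k(h) = -15 + 3*h (k(h) = 3*(h - 5) = 3*(-5 + h) = -15 + 3*h)
m(F, c) = -8 + c
r = -283 (r = 3 + (1 + (-15 + 3*(-4)))*11 = 3 + (1 + (-15 - 12))*11 = 3 + (1 - 27)*11 = 3 - 26*11 = 3 - 286 = -283)
y(f) = -966 (y(f) = -2*483 = -966)
b = -283
j(V) = -2*(150 + V)/(-283 + V) (j(V) = -2*(V + 150)/(V - 283) = -2*(150 + V)/(-283 + V))
y(-249) - j(m(19, -4)) = -966 - 2*(-150 - (-8 - 4))/(-283 + (-8 - 4)) = -966 - 2*(-150 - 1*(-12))/(-283 - 12) = -966 - 2*(-150 + 12)/(-295) = -966 - 2*(-1)*(-138)/295 = -966 - 1*276/295 = -966 - 276/295 = -285246/295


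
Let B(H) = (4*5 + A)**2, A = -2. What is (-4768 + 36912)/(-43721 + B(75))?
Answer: -32144/43397 ≈ -0.74070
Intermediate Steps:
B(H) = 324 (B(H) = (4*5 - 2)**2 = (20 - 2)**2 = 18**2 = 324)
(-4768 + 36912)/(-43721 + B(75)) = (-4768 + 36912)/(-43721 + 324) = 32144/(-43397) = 32144*(-1/43397) = -32144/43397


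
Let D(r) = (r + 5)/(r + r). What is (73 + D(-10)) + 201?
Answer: 1097/4 ≈ 274.25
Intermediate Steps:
D(r) = (5 + r)/(2*r) (D(r) = (5 + r)/((2*r)) = (5 + r)*(1/(2*r)) = (5 + r)/(2*r))
(73 + D(-10)) + 201 = (73 + (1/2)*(5 - 10)/(-10)) + 201 = (73 + (1/2)*(-1/10)*(-5)) + 201 = (73 + 1/4) + 201 = 293/4 + 201 = 1097/4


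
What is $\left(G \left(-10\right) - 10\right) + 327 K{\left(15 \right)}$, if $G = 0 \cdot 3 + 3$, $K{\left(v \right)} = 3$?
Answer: $941$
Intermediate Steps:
$G = 3$ ($G = 0 + 3 = 3$)
$\left(G \left(-10\right) - 10\right) + 327 K{\left(15 \right)} = \left(3 \left(-10\right) - 10\right) + 327 \cdot 3 = \left(-30 - 10\right) + 981 = -40 + 981 = 941$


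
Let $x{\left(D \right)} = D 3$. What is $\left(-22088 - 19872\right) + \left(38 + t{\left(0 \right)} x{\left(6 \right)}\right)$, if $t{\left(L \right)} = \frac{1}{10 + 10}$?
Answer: $- \frac{419211}{10} \approx -41921.0$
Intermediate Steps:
$x{\left(D \right)} = 3 D$
$t{\left(L \right)} = \frac{1}{20}$
$\left(-22088 - 19872\right) + \left(38 + t{\left(0 \right)} x{\left(6 \right)}\right) = \left(-22088 - 19872\right) + \left(38 + \frac{3 \cdot 6}{20}\right) = -41960 + \left(38 + \frac{1}{20} \cdot 18\right) = -41960 + \left(38 + \frac{9}{10}\right) = -41960 + \frac{389}{10} = - \frac{419211}{10}$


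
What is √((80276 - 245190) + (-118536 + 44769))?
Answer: I*√238681 ≈ 488.55*I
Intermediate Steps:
√((80276 - 245190) + (-118536 + 44769)) = √(-164914 - 73767) = √(-238681) = I*√238681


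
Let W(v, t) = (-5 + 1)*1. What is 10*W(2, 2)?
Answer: -40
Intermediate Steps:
W(v, t) = -4 (W(v, t) = -4*1 = -4)
10*W(2, 2) = 10*(-4) = -40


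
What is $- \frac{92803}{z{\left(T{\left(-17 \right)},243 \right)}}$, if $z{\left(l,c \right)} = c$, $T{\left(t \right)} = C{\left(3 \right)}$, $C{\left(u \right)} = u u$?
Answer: $- \frac{92803}{243} \approx -381.91$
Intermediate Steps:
$C{\left(u \right)} = u^{2}$
$T{\left(t \right)} = 9$ ($T{\left(t \right)} = 3^{2} = 9$)
$- \frac{92803}{z{\left(T{\left(-17 \right)},243 \right)}} = - \frac{92803}{243}$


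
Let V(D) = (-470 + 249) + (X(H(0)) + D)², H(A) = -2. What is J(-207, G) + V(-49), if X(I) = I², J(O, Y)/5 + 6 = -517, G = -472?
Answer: -811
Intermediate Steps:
J(O, Y) = -2615 (J(O, Y) = -30 + 5*(-517) = -30 - 2585 = -2615)
V(D) = -221 + (4 + D)² (V(D) = (-470 + 249) + ((-2)² + D)² = -221 + (4 + D)²)
J(-207, G) + V(-49) = -2615 + (-221 + (4 - 49)²) = -2615 + (-221 + (-45)²) = -2615 + (-221 + 2025) = -2615 + 1804 = -811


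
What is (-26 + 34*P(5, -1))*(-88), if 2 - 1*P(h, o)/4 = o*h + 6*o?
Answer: -153296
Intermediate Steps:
P(h, o) = 8 - 24*o - 4*h*o (P(h, o) = 8 - 4*(o*h + 6*o) = 8 - 4*(h*o + 6*o) = 8 - 4*(6*o + h*o) = 8 + (-24*o - 4*h*o) = 8 - 24*o - 4*h*o)
(-26 + 34*P(5, -1))*(-88) = (-26 + 34*(8 - 24*(-1) - 4*5*(-1)))*(-88) = (-26 + 34*(8 + 24 + 20))*(-88) = (-26 + 34*52)*(-88) = (-26 + 1768)*(-88) = 1742*(-88) = -153296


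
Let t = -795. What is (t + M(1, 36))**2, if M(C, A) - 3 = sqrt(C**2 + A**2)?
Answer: (792 - sqrt(1297))**2 ≈ 5.7152e+5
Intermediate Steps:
M(C, A) = 3 + sqrt(A**2 + C**2) (M(C, A) = 3 + sqrt(C**2 + A**2) = 3 + sqrt(A**2 + C**2))
(t + M(1, 36))**2 = (-795 + (3 + sqrt(36**2 + 1**2)))**2 = (-795 + (3 + sqrt(1296 + 1)))**2 = (-795 + (3 + sqrt(1297)))**2 = (-792 + sqrt(1297))**2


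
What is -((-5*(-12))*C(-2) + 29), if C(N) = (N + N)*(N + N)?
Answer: -989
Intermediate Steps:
C(N) = 4*N² (C(N) = (2*N)*(2*N) = 4*N²)
-((-5*(-12))*C(-2) + 29) = -((-5*(-12))*(4*(-2)²) + 29) = -(60*(4*4) + 29) = -(60*16 + 29) = -(960 + 29) = -1*989 = -989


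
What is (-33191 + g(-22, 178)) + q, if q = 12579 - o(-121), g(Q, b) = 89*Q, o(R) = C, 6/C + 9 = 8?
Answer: -22564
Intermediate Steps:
C = -6 (C = 6/(-9 + 8) = 6/(-1) = 6*(-1) = -6)
o(R) = -6
q = 12585 (q = 12579 - 1*(-6) = 12579 + 6 = 12585)
(-33191 + g(-22, 178)) + q = (-33191 + 89*(-22)) + 12585 = (-33191 - 1958) + 12585 = -35149 + 12585 = -22564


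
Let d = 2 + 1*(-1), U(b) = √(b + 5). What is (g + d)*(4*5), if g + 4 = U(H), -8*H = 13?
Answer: -60 + 15*√6 ≈ -23.258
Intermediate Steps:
H = -13/8 (H = -⅛*13 = -13/8 ≈ -1.6250)
U(b) = √(5 + b)
d = 1 (d = 2 - 1 = 1)
g = -4 + 3*√6/4 (g = -4 + √(5 - 13/8) = -4 + √(27/8) = -4 + 3*√6/4 ≈ -2.1629)
(g + d)*(4*5) = ((-4 + 3*√6/4) + 1)*(4*5) = (-3 + 3*√6/4)*20 = -60 + 15*√6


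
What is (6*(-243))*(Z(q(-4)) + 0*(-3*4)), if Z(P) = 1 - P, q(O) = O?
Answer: -7290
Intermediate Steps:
(6*(-243))*(Z(q(-4)) + 0*(-3*4)) = (6*(-243))*((1 - 1*(-4)) + 0*(-3*4)) = -1458*((1 + 4) + 0*(-12)) = -1458*(5 + 0) = -1458*5 = -7290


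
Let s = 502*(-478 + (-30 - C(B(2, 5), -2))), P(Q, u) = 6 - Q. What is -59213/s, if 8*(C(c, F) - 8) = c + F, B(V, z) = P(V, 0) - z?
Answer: 21532/94125 ≈ 0.22876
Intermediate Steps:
B(V, z) = 6 - V - z (B(V, z) = (6 - V) - z = 6 - V - z)
C(c, F) = 8 + F/8 + c/8 (C(c, F) = 8 + (c + F)/8 = 8 + (F + c)/8 = 8 + (F/8 + c/8) = 8 + F/8 + c/8)
s = -1035375/4 (s = 502*(-478 + (-30 - (8 + (⅛)*(-2) + (6 - 1*2 - 1*5)/8))) = 502*(-478 + (-30 - (8 - ¼ + (6 - 2 - 5)/8))) = 502*(-478 + (-30 - (8 - ¼ + (⅛)*(-1)))) = 502*(-478 + (-30 - (8 - ¼ - ⅛))) = 502*(-478 + (-30 - 1*61/8)) = 502*(-478 + (-30 - 61/8)) = 502*(-478 - 301/8) = 502*(-4125/8) = -1035375/4 ≈ -2.5884e+5)
-59213/s = -59213/(-1035375/4) = -59213*(-4/1035375) = 21532/94125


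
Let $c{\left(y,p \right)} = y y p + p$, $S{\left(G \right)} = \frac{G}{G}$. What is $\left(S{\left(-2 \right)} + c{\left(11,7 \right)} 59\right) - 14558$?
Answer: $35829$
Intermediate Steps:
$S{\left(G \right)} = 1$
$c{\left(y,p \right)} = p + p y^{2}$ ($c{\left(y,p \right)} = y^{2} p + p = p y^{2} + p = p + p y^{2}$)
$\left(S{\left(-2 \right)} + c{\left(11,7 \right)} 59\right) - 14558 = \left(1 + 7 \left(1 + 11^{2}\right) 59\right) - 14558 = \left(1 + 7 \left(1 + 121\right) 59\right) - 14558 = \left(1 + 7 \cdot 122 \cdot 59\right) - 14558 = \left(1 + 854 \cdot 59\right) - 14558 = \left(1 + 50386\right) - 14558 = 50387 - 14558 = 35829$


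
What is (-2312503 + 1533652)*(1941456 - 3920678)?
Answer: 1541519033922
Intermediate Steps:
(-2312503 + 1533652)*(1941456 - 3920678) = -778851*(-1979222) = 1541519033922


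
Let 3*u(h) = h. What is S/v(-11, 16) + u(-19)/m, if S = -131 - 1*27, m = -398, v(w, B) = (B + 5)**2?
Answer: -60091/175518 ≈ -0.34236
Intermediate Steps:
u(h) = h/3
v(w, B) = (5 + B)**2
S = -158 (S = -131 - 27 = -158)
S/v(-11, 16) + u(-19)/m = -158/(5 + 16)**2 + ((1/3)*(-19))/(-398) = -158/(21**2) - 19/3*(-1/398) = -158/441 + 19/1194 = -60091/175518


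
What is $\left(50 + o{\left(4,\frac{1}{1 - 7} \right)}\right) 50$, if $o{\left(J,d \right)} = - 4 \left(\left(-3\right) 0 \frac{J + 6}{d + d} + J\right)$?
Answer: $1700$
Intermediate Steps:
$o{\left(J,d \right)} = - 4 J$ ($o{\left(J,d \right)} = - 4 \left(0 \frac{6 + J}{2 d} + J\right) = - 4 \left(0 + J\right) = - 4 J$)
$\left(50 + o{\left(4,\frac{1}{1 - 7} \right)}\right) 50 = \left(50 - 16\right) 50 = 34 \cdot 50 = 1700$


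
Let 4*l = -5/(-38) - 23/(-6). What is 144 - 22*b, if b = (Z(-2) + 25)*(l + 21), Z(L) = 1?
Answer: -708794/57 ≈ -12435.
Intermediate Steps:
l = 113/114 (l = (-5/(-38) - 23/(-6))/4 = (-5*(-1/38) - 23*(-⅙))/4 = (5/38 + 23/6)/4 = (¼)*(226/57) = 113/114 ≈ 0.99123)
b = 32591/57 (b = (1 + 25)*(113/114 + 21) = 26*(2507/114) = 32591/57 ≈ 571.77)
144 - 22*b = 144 - 22*32591/57 = 144 - 717002/57 = -708794/57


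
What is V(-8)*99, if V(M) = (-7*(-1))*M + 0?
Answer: -5544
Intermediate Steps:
V(M) = 7*M (V(M) = 7*M + 0 = 7*M)
V(-8)*99 = (7*(-8))*99 = -56*99 = -5544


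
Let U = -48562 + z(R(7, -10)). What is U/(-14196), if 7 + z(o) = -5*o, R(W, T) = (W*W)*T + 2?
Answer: 46129/14196 ≈ 3.2494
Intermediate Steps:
R(W, T) = 2 + T*W**2 (R(W, T) = W**2*T + 2 = T*W**2 + 2 = 2 + T*W**2)
z(o) = -7 - 5*o
U = -46129 (U = -48562 + (-7 - 5*(2 - 10*7**2)) = -48562 + (-7 - 5*(2 - 10*49)) = -48562 + (-7 - 5*(2 - 490)) = -48562 + (-7 - 5*(-488)) = -48562 + (-7 + 2440) = -48562 + 2433 = -46129)
U/(-14196) = -46129/(-14196) = -46129*(-1/14196) = 46129/14196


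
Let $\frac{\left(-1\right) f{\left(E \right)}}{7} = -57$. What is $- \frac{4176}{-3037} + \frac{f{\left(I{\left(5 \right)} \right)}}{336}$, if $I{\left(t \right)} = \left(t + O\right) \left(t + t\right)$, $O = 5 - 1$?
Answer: $\frac{124519}{48592} \approx 2.5625$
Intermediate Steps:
$O = 4$
$I{\left(t \right)} = 2 t \left(4 + t\right)$ ($I{\left(t \right)} = \left(t + 4\right) \left(t + t\right) = \left(4 + t\right) 2 t = 2 t \left(4 + t\right)$)
$f{\left(E \right)} = 399$ ($f{\left(E \right)} = \left(-7\right) \left(-57\right) = 399$)
$- \frac{4176}{-3037} + \frac{f{\left(I{\left(5 \right)} \right)}}{336} = - \frac{4176}{-3037} + \frac{399}{336} = \left(-4176\right) \left(- \frac{1}{3037}\right) + 399 \cdot \frac{1}{336} = \frac{4176}{3037} + \frac{19}{16} = \frac{124519}{48592}$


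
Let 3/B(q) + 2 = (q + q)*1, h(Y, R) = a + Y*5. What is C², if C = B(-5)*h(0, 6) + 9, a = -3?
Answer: 1521/16 ≈ 95.063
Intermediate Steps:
h(Y, R) = -3 + 5*Y (h(Y, R) = -3 + Y*5 = -3 + 5*Y)
B(q) = 3/(-2 + 2*q) (B(q) = 3/(-2 + (q + q)*1) = 3/(-2 + (2*q)*1) = 3/(-2 + 2*q))
C = 39/4 (C = (3/(2*(-1 - 5)))*(-3 + 5*0) + 9 = ((3/2)/(-6))*(-3 + 0) + 9 = ((3/2)*(-⅙))*(-3) + 9 = -¼*(-3) + 9 = ¾ + 9 = 39/4 ≈ 9.7500)
C² = (39/4)² = 1521/16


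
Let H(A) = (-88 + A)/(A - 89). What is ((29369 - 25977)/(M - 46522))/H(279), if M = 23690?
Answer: -40280/272557 ≈ -0.14779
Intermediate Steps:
H(A) = (-88 + A)/(-89 + A)
((29369 - 25977)/(M - 46522))/H(279) = ((29369 - 25977)/(23690 - 46522))/(((-88 + 279)/(-89 + 279))) = (3392/(-22832))/((191/190)) = (3392*(-1/22832))/(((1/190)*191)) = -212/(1427*191/190) = -212/1427*190/191 = -40280/272557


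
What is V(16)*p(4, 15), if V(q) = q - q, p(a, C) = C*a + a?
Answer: 0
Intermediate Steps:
p(a, C) = a + C*a
V(q) = 0
V(16)*p(4, 15) = 0*(4*(1 + 15)) = 0*(4*16) = 0*64 = 0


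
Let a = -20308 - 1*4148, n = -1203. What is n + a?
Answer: -25659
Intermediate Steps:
a = -24456 (a = -20308 - 4148 = -24456)
n + a = -1203 - 24456 = -25659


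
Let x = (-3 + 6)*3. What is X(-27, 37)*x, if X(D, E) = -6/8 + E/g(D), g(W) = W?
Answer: -229/12 ≈ -19.083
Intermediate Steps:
x = 9 (x = 3*3 = 9)
X(D, E) = -¾ + E/D (X(D, E) = -6/8 + E/D = -6*⅛ + E/D = -¾ + E/D)
X(-27, 37)*x = (-¾ + 37/(-27))*9 = (-¾ + 37*(-1/27))*9 = (-¾ - 37/27)*9 = -229/108*9 = -229/12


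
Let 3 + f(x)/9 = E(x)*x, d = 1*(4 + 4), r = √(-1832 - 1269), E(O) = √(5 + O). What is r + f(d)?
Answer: -27 + 72*√13 + I*√3101 ≈ 232.6 + 55.687*I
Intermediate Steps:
r = I*√3101 (r = √(-3101) = I*√3101 ≈ 55.687*I)
d = 8 (d = 1*8 = 8)
f(x) = -27 + 9*x*√(5 + x) (f(x) = -27 + 9*(√(5 + x)*x) = -27 + 9*(x*√(5 + x)) = -27 + 9*x*√(5 + x))
r + f(d) = I*√3101 + (-27 + 9*8*√(5 + 8)) = I*√3101 + (-27 + 9*8*√13) = I*√3101 + (-27 + 72*√13) = -27 + 72*√13 + I*√3101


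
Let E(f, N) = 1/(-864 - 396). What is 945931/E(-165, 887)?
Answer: -1191873060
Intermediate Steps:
E(f, N) = -1/1260 (E(f, N) = 1/(-1260) = -1/1260)
945931/E(-165, 887) = 945931/(-1/1260) = 945931*(-1260) = -1191873060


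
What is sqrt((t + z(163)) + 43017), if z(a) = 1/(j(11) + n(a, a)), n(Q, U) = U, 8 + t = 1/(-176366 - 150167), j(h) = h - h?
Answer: sqrt(121839686376984403999)/53224879 ≈ 207.39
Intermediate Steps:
j(h) = 0
t = -2612265/326533 (t = -8 + 1/(-176366 - 150167) = -8 + 1/(-326533) = -8 - 1/326533 = -2612265/326533 ≈ -8.0000)
z(a) = 1/a (z(a) = 1/(0 + a) = 1/a)
sqrt((t + z(163)) + 43017) = sqrt((-2612265/326533 + 1/163) + 43017) = sqrt(-425472662/53224879 + 43017) = sqrt(2289149147281/53224879) = sqrt(121839686376984403999)/53224879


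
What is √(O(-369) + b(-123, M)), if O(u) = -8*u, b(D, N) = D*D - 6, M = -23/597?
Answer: 5*√723 ≈ 134.44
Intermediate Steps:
M = -23/597 (M = -23*1/597 = -23/597 ≈ -0.038526)
b(D, N) = -6 + D² (b(D, N) = D² - 6 = -6 + D²)
√(O(-369) + b(-123, M)) = √(-8*(-369) + (-6 + (-123)²)) = √(2952 + (-6 + 15129)) = √(2952 + 15123) = √18075 = 5*√723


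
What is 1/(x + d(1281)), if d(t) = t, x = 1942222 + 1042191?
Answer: 1/2985694 ≈ 3.3493e-7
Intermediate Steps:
x = 2984413
1/(x + d(1281)) = 1/(2984413 + 1281) = 1/2985694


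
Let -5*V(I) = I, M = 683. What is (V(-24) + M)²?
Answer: 11826721/25 ≈ 4.7307e+5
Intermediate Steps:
V(I) = -I/5
(V(-24) + M)² = (-⅕*(-24) + 683)² = (24/5 + 683)² = (3439/5)² = 11826721/25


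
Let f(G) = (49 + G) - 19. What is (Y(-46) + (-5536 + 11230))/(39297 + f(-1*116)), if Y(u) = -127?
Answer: 5567/39211 ≈ 0.14198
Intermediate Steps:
f(G) = 30 + G
(Y(-46) + (-5536 + 11230))/(39297 + f(-1*116)) = (-127 + (-5536 + 11230))/(39297 + (30 - 1*116)) = (-127 + 5694)/(39297 + (30 - 116)) = 5567/(39297 - 86) = 5567/39211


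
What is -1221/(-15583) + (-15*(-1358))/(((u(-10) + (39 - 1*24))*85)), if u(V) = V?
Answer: 63588927/1324555 ≈ 48.008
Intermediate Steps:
-1221/(-15583) + (-15*(-1358))/(((u(-10) + (39 - 1*24))*85)) = -1221/(-15583) + (-15*(-1358))/(((-10 + (39 - 1*24))*85)) = -1221*(-1/15583) + 20370/(((-10 + (39 - 24))*85)) = 1221/15583 + 20370/(((-10 + 15)*85)) = 1221/15583 + 20370/((5*85)) = 1221/15583 + 20370/425 = 1221/15583 + 20370*(1/425) = 1221/15583 + 4074/85 = 63588927/1324555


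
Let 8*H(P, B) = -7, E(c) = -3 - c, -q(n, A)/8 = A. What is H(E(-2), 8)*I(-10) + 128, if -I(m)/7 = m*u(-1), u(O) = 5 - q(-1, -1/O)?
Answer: -2673/4 ≈ -668.25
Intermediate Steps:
q(n, A) = -8*A
u(O) = 5 - 8/O (u(O) = 5 - (-8)*(-1/O) = 5 - 8/O)
H(P, B) = -7/8 (H(P, B) = (⅛)*(-7) = -7/8)
I(m) = -91*m (I(m) = -7*m*(5 - 8/(-1)) = -7*m*(5 - 8*(-1)) = -7*m*(5 + 8) = -7*m*13 = -91*m)
H(E(-2), 8)*I(-10) + 128 = -(-637)*(-10)/8 + 128 = -7/8*910 + 128 = -3185/4 + 128 = -2673/4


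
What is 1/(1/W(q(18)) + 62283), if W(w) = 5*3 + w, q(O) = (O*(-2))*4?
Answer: 129/8034506 ≈ 1.6056e-5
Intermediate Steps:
q(O) = -8*O (q(O) = -2*O*4 = -8*O)
W(w) = 15 + w
1/(1/W(q(18)) + 62283) = 1/(1/(15 - 8*18) + 62283) = 1/(1/(15 - 144) + 62283) = 1/(1/(-129) + 62283) = 1/(-1/129 + 62283) = 1/(8034506/129) = 129/8034506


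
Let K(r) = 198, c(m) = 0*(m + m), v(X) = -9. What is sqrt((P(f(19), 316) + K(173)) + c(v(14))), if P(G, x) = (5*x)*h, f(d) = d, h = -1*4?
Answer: I*sqrt(6122) ≈ 78.243*I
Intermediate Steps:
h = -4
P(G, x) = -20*x (P(G, x) = (5*x)*(-4) = -20*x)
c(m) = 0 (c(m) = 0*(2*m) = 0)
sqrt((P(f(19), 316) + K(173)) + c(v(14))) = sqrt((-20*316 + 198) + 0) = sqrt((-6320 + 198) + 0) = sqrt(-6122 + 0) = sqrt(-6122) = I*sqrt(6122)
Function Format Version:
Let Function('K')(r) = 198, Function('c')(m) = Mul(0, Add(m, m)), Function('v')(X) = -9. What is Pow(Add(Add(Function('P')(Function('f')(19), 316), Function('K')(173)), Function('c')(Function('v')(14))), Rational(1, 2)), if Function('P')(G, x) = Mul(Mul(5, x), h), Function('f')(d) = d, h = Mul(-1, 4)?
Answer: Mul(I, Pow(6122, Rational(1, 2))) ≈ Mul(78.243, I)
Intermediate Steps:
h = -4
Function('P')(G, x) = Mul(-20, x) (Function('P')(G, x) = Mul(Mul(5, x), -4) = Mul(-20, x))
Function('c')(m) = 0 (Function('c')(m) = Mul(0, Mul(2, m)) = 0)
Pow(Add(Add(Function('P')(Function('f')(19), 316), Function('K')(173)), Function('c')(Function('v')(14))), Rational(1, 2)) = Pow(Add(Add(Mul(-20, 316), 198), 0), Rational(1, 2)) = Pow(Add(Add(-6320, 198), 0), Rational(1, 2)) = Pow(Add(-6122, 0), Rational(1, 2)) = Pow(-6122, Rational(1, 2)) = Mul(I, Pow(6122, Rational(1, 2)))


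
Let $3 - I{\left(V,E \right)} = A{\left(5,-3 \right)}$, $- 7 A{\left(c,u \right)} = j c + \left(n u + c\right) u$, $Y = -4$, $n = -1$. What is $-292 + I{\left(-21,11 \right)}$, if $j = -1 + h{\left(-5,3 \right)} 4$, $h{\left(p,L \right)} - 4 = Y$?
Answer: $- \frac{2052}{7} \approx -293.14$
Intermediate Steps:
$h{\left(p,L \right)} = 0$ ($h{\left(p,L \right)} = 4 - 4 = 0$)
$j = -1$ ($j = -1 + 0 \cdot 4 = -1 + 0 = -1$)
$A{\left(c,u \right)} = \frac{c}{7} - \frac{u \left(c - u\right)}{7}$ ($A{\left(c,u \right)} = - \frac{- c + \left(- u + c\right) u}{7} = - \frac{- c + \left(c - u\right) u}{7} = - \frac{- c + u \left(c - u\right)}{7} = \frac{c}{7} - \frac{u \left(c - u\right)}{7}$)
$I{\left(V,E \right)} = - \frac{8}{7}$ ($I{\left(V,E \right)} = 3 - \left(\frac{1}{7} \cdot 5 + \frac{\left(-3\right)^{2}}{7} - \frac{5}{7} \left(-3\right)\right) = 3 - \left(\frac{5}{7} + \frac{1}{7} \cdot 9 + \frac{15}{7}\right) = 3 - \left(\frac{5}{7} + \frac{9}{7} + \frac{15}{7}\right) = 3 - \frac{29}{7} = - \frac{8}{7}$)
$-292 + I{\left(-21,11 \right)} = -292 - \frac{8}{7} = - \frac{2052}{7}$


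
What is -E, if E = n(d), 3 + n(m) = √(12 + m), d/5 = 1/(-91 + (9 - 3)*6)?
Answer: 3 - √1441/11 ≈ -0.45095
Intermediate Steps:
d = -1/11 (d = 5/(-91 + (9 - 3)*6) = 5/(-91 + 6*6) = 5/(-91 + 36) = 5/(-55) = 5*(-1/55) = -1/11 ≈ -0.090909)
n(m) = -3 + √(12 + m)
E = -3 + √1441/11 (E = -3 + √(12 - 1/11) = -3 + √(131/11) = -3 + √1441/11 ≈ 0.45095)
-E = -(-3 + √1441/11) = 3 - √1441/11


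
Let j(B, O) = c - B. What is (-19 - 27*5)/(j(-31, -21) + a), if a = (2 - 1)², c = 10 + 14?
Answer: -11/4 ≈ -2.7500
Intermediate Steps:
c = 24
a = 1 (a = 1² = 1)
j(B, O) = 24 - B
(-19 - 27*5)/(j(-31, -21) + a) = (-19 - 27*5)/((24 - 1*(-31)) + 1) = (-19 - 135)/((24 + 31) + 1) = -154/(55 + 1) = -154/56 = -154*1/56 = -11/4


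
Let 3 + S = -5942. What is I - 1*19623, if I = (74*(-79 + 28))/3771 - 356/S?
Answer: -146647061213/7472865 ≈ -19624.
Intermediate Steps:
S = -5945 (S = -3 - 5942 = -5945)
I = -7031318/7472865 (I = (74*(-79 + 28))/3771 - 356/(-5945) = (74*(-51))*(1/3771) - 356*(-1/5945) = -3774*1/3771 + 356/5945 = -1258/1257 + 356/5945 = -7031318/7472865 ≈ -0.94091)
I - 1*19623 = -7031318/7472865 - 1*19623 = -7031318/7472865 - 19623 = -146647061213/7472865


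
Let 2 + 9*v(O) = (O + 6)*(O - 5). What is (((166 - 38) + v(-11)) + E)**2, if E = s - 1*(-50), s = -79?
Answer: 104329/9 ≈ 11592.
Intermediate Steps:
v(O) = -2/9 + (-5 + O)*(6 + O)/9 (v(O) = -2/9 + ((O + 6)*(O - 5))/9 = -2/9 + ((6 + O)*(-5 + O))/9 = -2/9 + ((-5 + O)*(6 + O))/9 = -2/9 + (-5 + O)*(6 + O)/9)
E = -29 (E = -79 - 1*(-50) = -79 + 50 = -29)
(((166 - 38) + v(-11)) + E)**2 = (((166 - 38) + (-32/9 + (1/9)*(-11) + (1/9)*(-11)**2)) - 29)**2 = ((128 + (-32/9 - 11/9 + (1/9)*121)) - 29)**2 = ((128 + (-32/9 - 11/9 + 121/9)) - 29)**2 = ((128 + 26/3) - 29)**2 = (410/3 - 29)**2 = (323/3)**2 = 104329/9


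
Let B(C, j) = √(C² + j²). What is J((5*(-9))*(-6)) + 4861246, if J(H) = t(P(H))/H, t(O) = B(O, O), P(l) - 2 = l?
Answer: 4861246 + 136*√2/135 ≈ 4.8612e+6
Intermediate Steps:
P(l) = 2 + l
t(O) = √2*√(O²) (t(O) = √(O² + O²) = √(2*O²) = √2*√(O²))
J(H) = √2*√((2 + H)²)/H (J(H) = (√2*√((2 + H)²))/H = √2*√((2 + H)²)/H)
J((5*(-9))*(-6)) + 4861246 = √2*√((2 + (5*(-9))*(-6))²)/(((5*(-9))*(-6))) + 4861246 = √2*√((2 - 45*(-6))²)/((-45*(-6))) + 4861246 = √2*√((2 + 270)²)/270 + 4861246 = √2*(1/270)*√(272²) + 4861246 = √2*(1/270)*√73984 + 4861246 = √2*(1/270)*272 + 4861246 = 136*√2/135 + 4861246 = 4861246 + 136*√2/135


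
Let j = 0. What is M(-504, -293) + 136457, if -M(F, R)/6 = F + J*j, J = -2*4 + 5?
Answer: 139481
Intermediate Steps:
J = -3 (J = -8 + 5 = -3)
M(F, R) = -6*F (M(F, R) = -6*(F - 3*0) = -6*(F + 0) = -6*F)
M(-504, -293) + 136457 = -6*(-504) + 136457 = 3024 + 136457 = 139481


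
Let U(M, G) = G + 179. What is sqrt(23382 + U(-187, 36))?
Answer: sqrt(23597) ≈ 153.61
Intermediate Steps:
U(M, G) = 179 + G
sqrt(23382 + U(-187, 36)) = sqrt(23382 + (179 + 36)) = sqrt(23382 + 215) = sqrt(23597)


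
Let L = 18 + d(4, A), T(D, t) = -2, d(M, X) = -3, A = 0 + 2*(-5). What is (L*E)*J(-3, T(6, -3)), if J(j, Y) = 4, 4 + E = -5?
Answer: -540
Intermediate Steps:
A = -10 (A = 0 - 10 = -10)
E = -9 (E = -4 - 5 = -9)
L = 15 (L = 18 - 3 = 15)
(L*E)*J(-3, T(6, -3)) = (15*(-9))*4 = -135*4 = -540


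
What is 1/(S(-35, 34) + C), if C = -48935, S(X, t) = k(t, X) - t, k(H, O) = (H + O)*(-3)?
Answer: -1/48966 ≈ -2.0422e-5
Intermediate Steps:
k(H, O) = -3*H - 3*O
S(X, t) = -4*t - 3*X (S(X, t) = (-3*t - 3*X) - t = (-3*X - 3*t) - t = -4*t - 3*X)
1/(S(-35, 34) + C) = 1/((-4*34 - 3*(-35)) - 48935) = 1/((-136 + 105) - 48935) = 1/(-31 - 48935) = 1/(-48966) = -1/48966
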